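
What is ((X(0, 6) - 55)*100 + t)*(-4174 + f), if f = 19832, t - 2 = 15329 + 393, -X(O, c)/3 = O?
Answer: 160087392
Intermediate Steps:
X(O, c) = -3*O
t = 15724 (t = 2 + (15329 + 393) = 2 + 15722 = 15724)
((X(0, 6) - 55)*100 + t)*(-4174 + f) = ((-3*0 - 55)*100 + 15724)*(-4174 + 19832) = ((0 - 55)*100 + 15724)*15658 = (-55*100 + 15724)*15658 = (-5500 + 15724)*15658 = 10224*15658 = 160087392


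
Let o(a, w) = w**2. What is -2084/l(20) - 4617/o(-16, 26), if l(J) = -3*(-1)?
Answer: -1422635/2028 ≈ -701.50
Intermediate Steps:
l(J) = 3
-2084/l(20) - 4617/o(-16, 26) = -2084/3 - 4617/(26**2) = -2084*1/3 - 4617/676 = -2084/3 - 4617*1/676 = -2084/3 - 4617/676 = -1422635/2028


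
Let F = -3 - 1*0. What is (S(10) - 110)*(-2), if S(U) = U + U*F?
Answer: 260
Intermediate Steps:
F = -3 (F = -3 + 0 = -3)
S(U) = -2*U (S(U) = U + U*(-3) = U - 3*U = -2*U)
(S(10) - 110)*(-2) = (-2*10 - 110)*(-2) = (-20 - 110)*(-2) = -130*(-2) = 260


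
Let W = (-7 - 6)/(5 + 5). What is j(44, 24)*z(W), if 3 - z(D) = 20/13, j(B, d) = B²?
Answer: 36784/13 ≈ 2829.5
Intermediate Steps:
W = -13/10 ≈ -1.3000
z(D) = 19/13 (z(D) = 3 - 20/13 = 19/13)
j(44, 24)*z(W) = 44²*(19/13) = 1936*(19/13) = 36784/13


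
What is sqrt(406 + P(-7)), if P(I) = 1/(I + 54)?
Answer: sqrt(896901)/47 ≈ 20.150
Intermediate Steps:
P(I) = 1/(54 + I)
sqrt(406 + P(-7)) = sqrt(406 + 1/(54 - 7)) = sqrt(406 + 1/47) = sqrt(19083/47) = sqrt(896901)/47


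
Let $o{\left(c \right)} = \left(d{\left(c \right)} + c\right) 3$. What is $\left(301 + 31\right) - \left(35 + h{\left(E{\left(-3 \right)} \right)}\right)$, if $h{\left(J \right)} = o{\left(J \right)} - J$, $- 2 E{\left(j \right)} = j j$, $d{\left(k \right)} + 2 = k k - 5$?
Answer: $\frac{1065}{4} \approx 266.25$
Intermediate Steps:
$d{\left(k \right)} = -7 + k^{2}$ ($d{\left(k \right)} = -2 + \left(k k - 5\right) = -2 + \left(k^{2} - 5\right) = -2 + \left(-5 + k^{2}\right) = -7 + k^{2}$)
$E{\left(j \right)} = - \frac{j^{2}}{2}$ ($E{\left(j \right)} = - \frac{j j}{2} = - \frac{j^{2}}{2}$)
$o{\left(c \right)} = -21 + 3 c + 3 c^{2}$ ($o{\left(c \right)} = \left(\left(-7 + c^{2}\right) + c\right) 3 = \left(-7 + c + c^{2}\right) 3 = -21 + 3 c + 3 c^{2}$)
$h{\left(J \right)} = -21 + 2 J + 3 J^{2}$ ($h{\left(J \right)} = \left(-21 + 3 J + 3 J^{2}\right) - J = -21 + 2 J + 3 J^{2}$)
$\left(301 + 31\right) - \left(35 + h{\left(E{\left(-3 \right)} \right)}\right) = \left(301 + 31\right) - \left(14 + \frac{243}{4} + 2 \left(- \frac{1}{2}\right) \left(-3\right)^{2}\right) = 332 - \left(14 + \frac{243}{4} + 2 \left(- \frac{1}{2}\right) 9\right) = 332 - \left(14 - 9 + \frac{243}{4}\right) = 332 - \left(5 + \frac{243}{4}\right) = 332 - \frac{263}{4} = \frac{1065}{4}$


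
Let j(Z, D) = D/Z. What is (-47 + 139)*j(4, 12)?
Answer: 276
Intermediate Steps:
(-47 + 139)*j(4, 12) = (-47 + 139)*(12/4) = 92*(12*(1/4)) = 92*3 = 276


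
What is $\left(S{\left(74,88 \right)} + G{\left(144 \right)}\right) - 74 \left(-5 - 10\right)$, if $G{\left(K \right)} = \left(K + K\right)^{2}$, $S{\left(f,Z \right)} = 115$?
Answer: $84169$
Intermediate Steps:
$G{\left(K \right)} = 4 K^{2}$ ($G{\left(K \right)} = \left(2 K\right)^{2} = 4 K^{2}$)
$\left(S{\left(74,88 \right)} + G{\left(144 \right)}\right) - 74 \left(-5 - 10\right) = \left(115 + 4 \cdot 144^{2}\right) - 74 \left(-5 - 10\right) = \left(115 + 4 \cdot 20736\right) - -1110 = \left(115 + 82944\right) + 1110 = 83059 + 1110 = 84169$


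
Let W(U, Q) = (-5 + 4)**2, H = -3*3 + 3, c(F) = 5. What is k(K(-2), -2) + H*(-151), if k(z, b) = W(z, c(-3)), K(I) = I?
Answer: 907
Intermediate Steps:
H = -6 (H = -9 + 3 = -6)
W(U, Q) = 1 (W(U, Q) = (-1)**2 = 1)
k(z, b) = 1
k(K(-2), -2) + H*(-151) = 1 - 6*(-151) = 1 + 906 = 907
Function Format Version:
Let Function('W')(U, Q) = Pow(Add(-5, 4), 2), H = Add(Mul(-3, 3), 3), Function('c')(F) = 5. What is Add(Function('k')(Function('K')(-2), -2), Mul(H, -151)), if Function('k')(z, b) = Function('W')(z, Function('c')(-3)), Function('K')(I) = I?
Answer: 907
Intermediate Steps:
H = -6 (H = Add(-9, 3) = -6)
Function('W')(U, Q) = 1 (Function('W')(U, Q) = Pow(-1, 2) = 1)
Function('k')(z, b) = 1
Add(Function('k')(Function('K')(-2), -2), Mul(H, -151)) = Add(1, Mul(-6, -151)) = Add(1, 906) = 907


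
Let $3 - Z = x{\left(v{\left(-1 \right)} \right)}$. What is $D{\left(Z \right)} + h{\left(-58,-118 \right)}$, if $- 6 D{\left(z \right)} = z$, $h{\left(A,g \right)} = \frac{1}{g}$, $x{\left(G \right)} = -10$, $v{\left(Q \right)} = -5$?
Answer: $- \frac{385}{177} \approx -2.1751$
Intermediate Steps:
$Z = 13$ ($Z = 3 - -10 = 3 + 10 = 13$)
$D{\left(z \right)} = - \frac{z}{6}$
$D{\left(Z \right)} + h{\left(-58,-118 \right)} = \left(- \frac{1}{6}\right) 13 + \frac{1}{-118} = - \frac{13}{6} - \frac{1}{118} = - \frac{385}{177}$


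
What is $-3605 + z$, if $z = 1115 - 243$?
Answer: $-2733$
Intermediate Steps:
$z = 872$
$-3605 + z = -3605 + 872 = -2733$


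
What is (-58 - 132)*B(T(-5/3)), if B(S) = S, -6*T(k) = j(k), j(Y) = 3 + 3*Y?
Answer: -190/3 ≈ -63.333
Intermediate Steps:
T(k) = -½ - k/2 (T(k) = -(3 + 3*k)/6 = -½ - k/2)
(-58 - 132)*B(T(-5/3)) = (-58 - 132)*(-½ - (-5)/(2*3)) = -190*(-½ - (-5)/(2*3)) = -190*(-½ - ½*(-5/3)) = -190*(-½ + ⅚) = -190*⅓ = -190/3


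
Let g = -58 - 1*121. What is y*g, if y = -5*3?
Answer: 2685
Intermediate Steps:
g = -179 (g = -58 - 121 = -179)
y = -15
y*g = -15*(-179) = 2685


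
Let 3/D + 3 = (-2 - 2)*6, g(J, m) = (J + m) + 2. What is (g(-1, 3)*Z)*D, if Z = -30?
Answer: 40/3 ≈ 13.333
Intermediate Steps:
g(J, m) = 2 + J + m
D = -⅑ (D = 3/(-3 + (-2 - 2)*6) = 3/(-3 - 4*6) = 3/(-3 - 24) = 3/(-27) = 3*(-1/27) = -⅑ ≈ -0.11111)
(g(-1, 3)*Z)*D = ((2 - 1 + 3)*(-30))*(-⅑) = (4*(-30))*(-⅑) = -120*(-⅑) = 40/3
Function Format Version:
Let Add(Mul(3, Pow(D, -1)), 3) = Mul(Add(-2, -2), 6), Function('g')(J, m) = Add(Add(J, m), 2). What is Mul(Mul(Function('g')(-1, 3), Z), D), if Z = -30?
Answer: Rational(40, 3) ≈ 13.333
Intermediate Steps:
Function('g')(J, m) = Add(2, J, m)
D = Rational(-1, 9) (D = Mul(3, Pow(Add(-3, Mul(Add(-2, -2), 6)), -1)) = Mul(3, Pow(Add(-3, Mul(-4, 6)), -1)) = Mul(3, Pow(Add(-3, -24), -1)) = Mul(3, Pow(-27, -1)) = Mul(3, Rational(-1, 27)) = Rational(-1, 9) ≈ -0.11111)
Mul(Mul(Function('g')(-1, 3), Z), D) = Mul(Mul(Add(2, -1, 3), -30), Rational(-1, 9)) = Mul(Mul(4, -30), Rational(-1, 9)) = Mul(-120, Rational(-1, 9)) = Rational(40, 3)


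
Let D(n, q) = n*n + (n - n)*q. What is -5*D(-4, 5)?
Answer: -80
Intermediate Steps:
D(n, q) = n**2 (D(n, q) = n**2 + 0*q = n**2 + 0 = n**2)
-5*D(-4, 5) = -5*(-4)**2 = -5*16 = -80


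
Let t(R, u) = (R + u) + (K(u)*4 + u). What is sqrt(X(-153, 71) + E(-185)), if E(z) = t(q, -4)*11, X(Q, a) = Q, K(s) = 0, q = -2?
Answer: I*sqrt(263) ≈ 16.217*I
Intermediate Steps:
t(R, u) = R + 2*u (t(R, u) = (R + u) + (0*4 + u) = (R + u) + (0 + u) = (R + u) + u = R + 2*u)
E(z) = -110 (E(z) = (-2 + 2*(-4))*11 = (-2 - 8)*11 = -10*11 = -110)
sqrt(X(-153, 71) + E(-185)) = sqrt(-153 - 110) = sqrt(-263) = I*sqrt(263)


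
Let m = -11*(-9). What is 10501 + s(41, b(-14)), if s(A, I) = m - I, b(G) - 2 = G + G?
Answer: 10626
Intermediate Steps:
m = 99
b(G) = 2 + 2*G (b(G) = 2 + (G + G) = 2 + 2*G)
s(A, I) = 99 - I
10501 + s(41, b(-14)) = 10501 + (99 - (2 + 2*(-14))) = 10501 + (99 - (2 - 28)) = 10501 + (99 - 1*(-26)) = 10501 + (99 + 26) = 10501 + 125 = 10626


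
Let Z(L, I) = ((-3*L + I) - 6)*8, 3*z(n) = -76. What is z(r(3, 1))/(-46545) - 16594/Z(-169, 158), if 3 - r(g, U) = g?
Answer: -1158351259/368077860 ≈ -3.1470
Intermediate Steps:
r(g, U) = 3 - g
z(n) = -76/3 (z(n) = (1/3)*(-76) = -76/3)
Z(L, I) = -48 - 24*L + 8*I (Z(L, I) = ((I - 3*L) - 6)*8 = (-6 + I - 3*L)*8 = -48 - 24*L + 8*I)
z(r(3, 1))/(-46545) - 16594/Z(-169, 158) = -76/3/(-46545) - 16594/(-48 - 24*(-169) + 8*158) = -76/3*(-1/46545) - 16594/(-48 + 4056 + 1264) = 76/139635 - 16594/5272 = 76/139635 - 16594*1/5272 = 76/139635 - 8297/2636 = -1158351259/368077860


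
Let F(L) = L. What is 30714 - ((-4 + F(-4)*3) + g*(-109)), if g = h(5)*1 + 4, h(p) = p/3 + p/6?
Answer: 62877/2 ≈ 31439.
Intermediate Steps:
h(p) = p/2 (h(p) = p*(⅓) + p*(⅙) = p/3 + p/6 = p/2)
g = 13/2 (g = ((½)*5)*1 + 4 = (5/2)*1 + 4 = 5/2 + 4 = 13/2 ≈ 6.5000)
30714 - ((-4 + F(-4)*3) + g*(-109)) = 30714 - ((-4 - 4*3) + (13/2)*(-109)) = 30714 - ((-4 - 12) - 1417/2) = 30714 - (-16 - 1417/2) = 30714 - 1*(-1449/2) = 30714 + 1449/2 = 62877/2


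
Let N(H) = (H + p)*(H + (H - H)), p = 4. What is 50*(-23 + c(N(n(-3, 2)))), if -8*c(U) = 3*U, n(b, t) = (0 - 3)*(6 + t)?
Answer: -10150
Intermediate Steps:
n(b, t) = -18 - 3*t (n(b, t) = -3*(6 + t) = -18 - 3*t)
N(H) = H*(4 + H) (N(H) = (H + 4)*(H + (H - H)) = (4 + H)*(H + 0) = (4 + H)*H = H*(4 + H))
c(U) = -3*U/8
50*(-23 + c(N(n(-3, 2)))) = 50*(-23 - 3*(-18 - 3*2)*(4 + (-18 - 3*2))/8) = 50*(-23 - 3*(-18 - 6)*(4 + (-18 - 6))/8) = 50*(-23 - (-9)*(4 - 24)) = 50*(-23 - (-9)*(-20)) = 50*(-23 - 3/8*480) = 50*(-23 - 180) = 50*(-203) = -10150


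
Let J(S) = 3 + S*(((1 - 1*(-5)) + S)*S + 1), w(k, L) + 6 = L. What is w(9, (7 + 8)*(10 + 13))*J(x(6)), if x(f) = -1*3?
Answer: 9153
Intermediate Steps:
w(k, L) = -6 + L
x(f) = -3
J(S) = 3 + S*(1 + S*(6 + S)) (J(S) = 3 + S*(((1 + 5) + S)*S + 1) = 3 + S*((6 + S)*S + 1) = 3 + S*(S*(6 + S) + 1) = 3 + S*(1 + S*(6 + S)))
w(9, (7 + 8)*(10 + 13))*J(x(6)) = (-6 + (7 + 8)*(10 + 13))*(3 - 3 + (-3)³ + 6*(-3)²) = (-6 + 15*23)*(3 - 3 - 27 + 6*9) = (-6 + 345)*(3 - 3 - 27 + 54) = 339*27 = 9153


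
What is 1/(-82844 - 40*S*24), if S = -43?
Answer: -1/41564 ≈ -2.4059e-5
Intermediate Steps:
1/(-82844 - 40*S*24) = 1/(-82844 - 40*(-43)*24) = 1/(-82844 + 1720*24) = 1/(-82844 + 41280) = 1/(-41564) = -1/41564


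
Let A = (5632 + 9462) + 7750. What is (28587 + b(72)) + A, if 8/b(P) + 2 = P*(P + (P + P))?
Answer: 399876029/7775 ≈ 51431.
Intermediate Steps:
b(P) = 8/(-2 + 3*P²) (b(P) = 8/(-2 + P*(P + (P + P))) = 8/(-2 + P*(P + 2*P)) = 8/(-2 + P*(3*P)) = 8/(-2 + 3*P²))
A = 22844 (A = 15094 + 7750 = 22844)
(28587 + b(72)) + A = (28587 + 8/(-2 + 3*72²)) + 22844 = (28587 + 8/(-2 + 3*5184)) + 22844 = (28587 + 8/(-2 + 15552)) + 22844 = (28587 + 8/15550) + 22844 = (28587 + 8*(1/15550)) + 22844 = (28587 + 4/7775) + 22844 = 222263929/7775 + 22844 = 399876029/7775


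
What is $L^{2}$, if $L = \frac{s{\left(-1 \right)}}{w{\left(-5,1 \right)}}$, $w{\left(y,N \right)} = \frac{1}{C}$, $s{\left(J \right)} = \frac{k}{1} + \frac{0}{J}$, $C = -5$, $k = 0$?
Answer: $0$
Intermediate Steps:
$s{\left(J \right)} = 0$ ($s{\left(J \right)} = \frac{0}{1} + \frac{0}{J} = 0 \cdot 1 + 0 = 0 + 0 = 0$)
$w{\left(y,N \right)} = - \frac{1}{5}$ ($w{\left(y,N \right)} = \frac{1}{-5} = - \frac{1}{5}$)
$L = 0$ ($L = \frac{0}{- \frac{1}{5}} = 0 \left(-5\right) = 0$)
$L^{2} = 0^{2} = 0$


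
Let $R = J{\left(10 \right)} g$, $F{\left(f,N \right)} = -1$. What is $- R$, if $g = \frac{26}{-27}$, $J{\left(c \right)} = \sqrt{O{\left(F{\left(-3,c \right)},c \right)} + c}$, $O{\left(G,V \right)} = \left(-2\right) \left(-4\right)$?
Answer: $\frac{26 \sqrt{2}}{9} \approx 4.0855$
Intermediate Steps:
$O{\left(G,V \right)} = 8$
$J{\left(c \right)} = \sqrt{8 + c}$
$g = - \frac{26}{27}$ ($g = 26 \left(- \frac{1}{27}\right) = - \frac{26}{27} \approx -0.96296$)
$R = - \frac{26 \sqrt{2}}{9}$ ($R = \sqrt{8 + 10} \left(- \frac{26}{27}\right) = \sqrt{18} \left(- \frac{26}{27}\right) = 3 \sqrt{2} \left(- \frac{26}{27}\right) = - \frac{26 \sqrt{2}}{9} \approx -4.0855$)
$- R = - \frac{\left(-26\right) \sqrt{2}}{9} = \frac{26 \sqrt{2}}{9}$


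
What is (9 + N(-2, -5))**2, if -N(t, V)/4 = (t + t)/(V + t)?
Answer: 2209/49 ≈ 45.082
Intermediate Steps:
N(t, V) = -8*t/(V + t) (N(t, V) = -4*(t + t)/(V + t) = -4*2*t/(V + t) = -8*t/(V + t))
(9 + N(-2, -5))**2 = (9 - 8*(-2)/(-5 - 2))**2 = (9 - 8*(-2)/(-7))**2 = (9 - 8*(-2)*(-1/7))**2 = (9 - 16/7)**2 = (47/7)**2 = 2209/49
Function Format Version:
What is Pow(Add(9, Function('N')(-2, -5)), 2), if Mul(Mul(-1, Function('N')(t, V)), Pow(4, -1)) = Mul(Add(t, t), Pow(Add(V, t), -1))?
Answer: Rational(2209, 49) ≈ 45.082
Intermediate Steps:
Function('N')(t, V) = Mul(-8, t, Pow(Add(V, t), -1)) (Function('N')(t, V) = Mul(-4, Mul(Add(t, t), Pow(Add(V, t), -1))) = Mul(-4, Mul(Mul(2, t), Pow(Add(V, t), -1))) = Mul(-4, Mul(2, t, Pow(Add(V, t), -1))) = Mul(-8, t, Pow(Add(V, t), -1)))
Pow(Add(9, Function('N')(-2, -5)), 2) = Pow(Add(9, Mul(-8, -2, Pow(Add(-5, -2), -1))), 2) = Pow(Add(9, Mul(-8, -2, Pow(-7, -1))), 2) = Pow(Add(9, Mul(-8, -2, Rational(-1, 7))), 2) = Pow(Add(9, Rational(-16, 7)), 2) = Pow(Rational(47, 7), 2) = Rational(2209, 49)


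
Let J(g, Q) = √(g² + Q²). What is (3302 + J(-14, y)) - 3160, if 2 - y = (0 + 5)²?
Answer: 142 + 5*√29 ≈ 168.93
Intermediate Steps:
y = -23 (y = 2 - (0 + 5)² = 2 - 1*5² = 2 - 1*25 = 2 - 25 = -23)
J(g, Q) = √(Q² + g²)
(3302 + J(-14, y)) - 3160 = (3302 + √((-23)² + (-14)²)) - 3160 = (3302 + √(529 + 196)) - 3160 = (3302 + √725) - 3160 = (3302 + 5*√29) - 3160 = 142 + 5*√29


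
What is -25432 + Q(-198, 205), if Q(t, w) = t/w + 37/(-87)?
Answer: -453604531/17835 ≈ -25433.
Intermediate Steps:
Q(t, w) = -37/87 + t/w (Q(t, w) = t/w + 37*(-1/87) = t/w - 37/87 = -37/87 + t/w)
-25432 + Q(-198, 205) = -25432 + (-37/87 - 198/205) = -25432 - 24811/17835 = -453604531/17835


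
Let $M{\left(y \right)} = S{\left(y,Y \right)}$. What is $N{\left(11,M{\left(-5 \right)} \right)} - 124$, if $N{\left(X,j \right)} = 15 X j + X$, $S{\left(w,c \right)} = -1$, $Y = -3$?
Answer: $-278$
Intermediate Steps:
$M{\left(y \right)} = -1$
$N{\left(X,j \right)} = X + 15 X j$ ($N{\left(X,j \right)} = 15 X j + X = X + 15 X j$)
$N{\left(11,M{\left(-5 \right)} \right)} - 124 = 11 \left(1 + 15 \left(-1\right)\right) - 124 = 11 \left(1 - 15\right) - 124 = 11 \left(-14\right) - 124 = -154 - 124 = -278$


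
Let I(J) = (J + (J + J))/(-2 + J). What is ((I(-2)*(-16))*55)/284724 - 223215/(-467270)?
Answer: 95360411/201580278 ≈ 0.47306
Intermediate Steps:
I(J) = 3*J/(-2 + J) (I(J) = (J + 2*J)/(-2 + J) = (3*J)/(-2 + J) = 3*J/(-2 + J))
((I(-2)*(-16))*55)/284724 - 223215/(-467270) = (((3*(-2)/(-2 - 2))*(-16))*55)/284724 - 223215/(-467270) = (((3*(-2)/(-4))*(-16))*55)*(1/284724) - 223215*(-1/467270) = (((3*(-2)*(-¼))*(-16))*55)*(1/284724) + 44643/93454 = (((3/2)*(-16))*55)*(1/284724) + 44643/93454 = -24*55*(1/284724) + 44643/93454 = -1320*1/284724 + 44643/93454 = -10/2157 + 44643/93454 = 95360411/201580278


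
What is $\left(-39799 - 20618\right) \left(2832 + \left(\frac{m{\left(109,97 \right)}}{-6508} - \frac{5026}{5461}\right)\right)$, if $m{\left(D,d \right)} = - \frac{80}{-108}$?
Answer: $- \frac{4559237460089837}{26655141} \approx -1.7105 \cdot 10^{8}$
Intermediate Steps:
$m{\left(D,d \right)} = \frac{20}{27}$ ($m{\left(D,d \right)} = \left(-80\right) \left(- \frac{1}{108}\right) = \frac{20}{27}$)
$\left(-39799 - 20618\right) \left(2832 + \left(\frac{m{\left(109,97 \right)}}{-6508} - \frac{5026}{5461}\right)\right) = \left(-39799 - 20618\right) \left(2832 + \left(\frac{20}{27 \left(-6508\right)} - \frac{5026}{5461}\right)\right) = - 60417 \left(2832 + \left(\frac{20}{27} \left(- \frac{1}{6508}\right) - \frac{5026}{5461}\right)\right) = - 60417 \left(2832 - \frac{220814459}{239896269}\right) = \left(-60417\right) \frac{679165419349}{239896269} = - \frac{4559237460089837}{26655141}$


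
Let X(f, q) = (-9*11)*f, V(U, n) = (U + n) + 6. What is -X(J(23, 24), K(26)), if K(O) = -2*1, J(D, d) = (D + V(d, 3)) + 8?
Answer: 6336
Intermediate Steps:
V(U, n) = 6 + U + n
J(D, d) = 17 + D + d (J(D, d) = (D + (6 + d + 3)) + 8 = (D + (9 + d)) + 8 = (9 + D + d) + 8 = 17 + D + d)
K(O) = -2
X(f, q) = -99*f
-X(J(23, 24), K(26)) = -(-99)*(17 + 23 + 24) = -(-99)*64 = -1*(-6336) = 6336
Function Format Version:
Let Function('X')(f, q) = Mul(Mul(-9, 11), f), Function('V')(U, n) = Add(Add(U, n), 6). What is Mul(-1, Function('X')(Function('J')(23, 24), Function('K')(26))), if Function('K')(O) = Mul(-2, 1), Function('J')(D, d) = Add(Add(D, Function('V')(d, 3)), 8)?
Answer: 6336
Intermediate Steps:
Function('V')(U, n) = Add(6, U, n)
Function('J')(D, d) = Add(17, D, d) (Function('J')(D, d) = Add(Add(D, Add(6, d, 3)), 8) = Add(Add(D, Add(9, d)), 8) = Add(Add(9, D, d), 8) = Add(17, D, d))
Function('K')(O) = -2
Function('X')(f, q) = Mul(-99, f)
Mul(-1, Function('X')(Function('J')(23, 24), Function('K')(26))) = Mul(-1, Mul(-99, Add(17, 23, 24))) = Mul(-1, Mul(-99, 64)) = Mul(-1, -6336) = 6336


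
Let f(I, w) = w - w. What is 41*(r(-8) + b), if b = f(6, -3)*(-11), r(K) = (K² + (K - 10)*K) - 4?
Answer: 8364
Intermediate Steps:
f(I, w) = 0
r(K) = -4 + K² + K*(-10 + K) (r(K) = (K² + (-10 + K)*K) - 4 = (K² + K*(-10 + K)) - 4 = -4 + K² + K*(-10 + K))
b = 0 (b = 0*(-11) = 0)
41*(r(-8) + b) = 41*((-4 - 10*(-8) + 2*(-8)²) + 0) = 41*((-4 + 80 + 2*64) + 0) = 41*((-4 + 80 + 128) + 0) = 41*(204 + 0) = 41*204 = 8364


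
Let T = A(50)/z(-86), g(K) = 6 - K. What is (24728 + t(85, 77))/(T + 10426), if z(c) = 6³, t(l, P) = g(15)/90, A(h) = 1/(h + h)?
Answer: 534122640/225201601 ≈ 2.3718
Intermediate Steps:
A(h) = 1/(2*h)
t(l, P) = -⅒ (t(l, P) = (6 - 1*15)/90 = (6 - 15)*(1/90) = -9*1/90 = -⅒)
z(c) = 216
T = 1/21600 (T = ((½)/50)/216 = ((½)*(1/50))*(1/216) = (1/100)*(1/216) = 1/21600 ≈ 4.6296e-5)
(24728 + t(85, 77))/(T + 10426) = (24728 - ⅒)/(1/21600 + 10426) = 247279/(10*(225201601/21600)) = (247279/10)*(21600/225201601) = 534122640/225201601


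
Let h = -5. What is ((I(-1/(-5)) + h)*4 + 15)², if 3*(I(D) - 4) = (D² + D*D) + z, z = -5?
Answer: 12321/625 ≈ 19.714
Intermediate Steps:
I(D) = 7/3 + 2*D²/3 (I(D) = 4 + ((D² + D*D) - 5)/3 = 4 + ((D² + D²) - 5)/3 = 4 + (2*D² - 5)/3 = 4 + (-5 + 2*D²)/3 = 4 + (-5/3 + 2*D²/3) = 7/3 + 2*D²/3)
((I(-1/(-5)) + h)*4 + 15)² = (((7/3 + 2*(-1/(-5))²/3) - 5)*4 + 15)² = (((7/3 + 2*(-1*(-⅕))²/3) - 5)*4 + 15)² = (((7/3 + 2*(⅕)²/3) - 5)*4 + 15)² = (((7/3 + (⅔)*(1/25)) - 5)*4 + 15)² = (((7/3 + 2/75) - 5)*4 + 15)² = ((59/25 - 5)*4 + 15)² = (-66/25*4 + 15)² = (-264/25 + 15)² = (111/25)² = 12321/625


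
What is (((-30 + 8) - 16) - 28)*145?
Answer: -9570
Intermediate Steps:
(((-30 + 8) - 16) - 28)*145 = ((-22 - 16) - 28)*145 = (-38 - 28)*145 = -66*145 = -9570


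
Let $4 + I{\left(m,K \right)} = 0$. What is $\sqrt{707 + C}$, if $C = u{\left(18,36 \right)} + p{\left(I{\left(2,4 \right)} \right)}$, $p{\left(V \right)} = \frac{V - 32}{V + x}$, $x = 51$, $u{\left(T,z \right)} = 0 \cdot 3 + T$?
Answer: $\frac{\sqrt{1599833}}{47} \approx 26.912$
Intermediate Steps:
$u{\left(T,z \right)} = T$ ($u{\left(T,z \right)} = 0 + T = T$)
$I{\left(m,K \right)} = -4$ ($I{\left(m,K \right)} = -4 + 0 = -4$)
$p{\left(V \right)} = \frac{-32 + V}{51 + V}$ ($p{\left(V \right)} = \frac{V - 32}{V + 51} = \frac{-32 + V}{51 + V}$)
$C = \frac{810}{47}$ ($C = 18 + \frac{-32 - 4}{51 - 4} = 18 + \frac{1}{47} \left(-36\right) = 18 - \frac{36}{47} = \frac{810}{47} \approx 17.234$)
$\sqrt{707 + C} = \sqrt{707 + \frac{810}{47}} = \sqrt{\frac{34039}{47}} = \frac{\sqrt{1599833}}{47}$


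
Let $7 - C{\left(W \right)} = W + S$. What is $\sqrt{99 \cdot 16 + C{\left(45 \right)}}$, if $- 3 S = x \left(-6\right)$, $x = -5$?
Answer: $2 \sqrt{389} \approx 39.446$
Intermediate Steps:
$S = -10$ ($S = - \frac{\left(-5\right) \left(-6\right)}{3} = \left(- \frac{1}{3}\right) 30 = -10$)
$C{\left(W \right)} = 17 - W$ ($C{\left(W \right)} = 7 - \left(W - 10\right) = 7 - \left(-10 + W\right) = 17 - W$)
$\sqrt{99 \cdot 16 + C{\left(45 \right)}} = \sqrt{99 \cdot 16 + \left(17 - 45\right)} = \sqrt{1584 + \left(17 - 45\right)} = \sqrt{1584 - 28} = \sqrt{1556} = 2 \sqrt{389}$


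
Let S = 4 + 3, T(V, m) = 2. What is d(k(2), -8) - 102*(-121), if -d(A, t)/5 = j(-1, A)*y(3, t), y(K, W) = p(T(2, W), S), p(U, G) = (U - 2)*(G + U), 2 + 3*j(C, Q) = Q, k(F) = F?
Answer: 12342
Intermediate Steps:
S = 7
j(C, Q) = -⅔ + Q/3
p(U, G) = (-2 + U)*(G + U)
y(K, W) = 0 (y(K, W) = 2² - 2*7 - 2*2 + 7*2 = 4 - 14 - 4 + 14 = 0)
d(A, t) = 0 (d(A, t) = -5*(-⅔ + A/3)*0 = -5*0 = 0)
d(k(2), -8) - 102*(-121) = 0 - 102*(-121) = 0 + 12342 = 12342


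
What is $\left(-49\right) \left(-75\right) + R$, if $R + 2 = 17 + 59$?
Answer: $3749$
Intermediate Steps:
$R = 74$ ($R = -2 + \left(17 + 59\right) = -2 + 76 = 74$)
$\left(-49\right) \left(-75\right) + R = \left(-49\right) \left(-75\right) + 74 = 3675 + 74 = 3749$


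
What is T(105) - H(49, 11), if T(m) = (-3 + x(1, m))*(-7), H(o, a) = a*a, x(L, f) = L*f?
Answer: -835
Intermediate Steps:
H(o, a) = a²
T(m) = 21 - 7*m (T(m) = (-3 + 1*m)*(-7) = (-3 + m)*(-7) = 21 - 7*m)
T(105) - H(49, 11) = (21 - 7*105) - 1*11² = (21 - 735) - 1*121 = -714 - 121 = -835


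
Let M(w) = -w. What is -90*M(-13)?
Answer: -1170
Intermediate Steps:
-90*M(-13) = -(-90)*(-13) = -90*13 = -1170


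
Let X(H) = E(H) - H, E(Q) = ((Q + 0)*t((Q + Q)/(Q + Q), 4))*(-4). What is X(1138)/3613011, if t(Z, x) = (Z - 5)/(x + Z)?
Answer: 12518/18065055 ≈ 0.00069294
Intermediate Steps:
t(Z, x) = (-5 + Z)/(Z + x)
E(Q) = 16*Q/5 (E(Q) = ((Q + 0)*((-5 + (Q + Q)/(Q + Q))/((Q + Q)/(Q + Q) + 4)))*(-4) = (Q*((-5 + (2*Q)/((2*Q)))/((2*Q)/((2*Q)) + 4)))*(-4) = (Q*((-5 + (2*Q)*(1/(2*Q)))/((2*Q)*(1/(2*Q)) + 4)))*(-4) = (Q*((-5 + 1)/(1 + 4)))*(-4) = (Q*(-4/5))*(-4) = (Q*((⅕)*(-4)))*(-4) = (Q*(-⅘))*(-4) = -4*Q/5*(-4) = 16*Q/5)
X(H) = 11*H/5 (X(H) = 16*H/5 - H = 11*H/5)
X(1138)/3613011 = ((11/5)*1138)/3613011 = (12518/5)*(1/3613011) = 12518/18065055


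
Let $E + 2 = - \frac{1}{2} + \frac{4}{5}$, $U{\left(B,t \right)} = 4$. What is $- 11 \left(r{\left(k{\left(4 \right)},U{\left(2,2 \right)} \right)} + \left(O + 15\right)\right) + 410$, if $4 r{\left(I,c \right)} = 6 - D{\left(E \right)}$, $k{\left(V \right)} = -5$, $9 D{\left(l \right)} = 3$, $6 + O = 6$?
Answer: $\frac{2753}{12} \approx 229.42$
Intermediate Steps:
$O = 0$ ($O = -6 + 6 = 0$)
$E = - \frac{17}{10}$ ($E = -2 + \left(- \frac{1}{2} + \frac{4}{5}\right) = -2 + \frac{3}{10} = - \frac{17}{10} \approx -1.7$)
$D{\left(l \right)} = \frac{1}{3}$ ($D{\left(l \right)} = \frac{1}{9} \cdot 3 = \frac{1}{3}$)
$r{\left(I,c \right)} = \frac{17}{12}$ ($r{\left(I,c \right)} = \frac{6 - \frac{1}{3}}{4} = \frac{1}{4} \cdot \frac{17}{3} = \frac{17}{12}$)
$- 11 \left(r{\left(k{\left(4 \right)},U{\left(2,2 \right)} \right)} + \left(O + 15\right)\right) + 410 = - 11 \left(\frac{17}{12} + \left(0 + 15\right)\right) + 410 = - 11 \left(\frac{17}{12} + 15\right) + 410 = \left(-11\right) \frac{197}{12} + 410 = - \frac{2167}{12} + 410 = \frac{2753}{12}$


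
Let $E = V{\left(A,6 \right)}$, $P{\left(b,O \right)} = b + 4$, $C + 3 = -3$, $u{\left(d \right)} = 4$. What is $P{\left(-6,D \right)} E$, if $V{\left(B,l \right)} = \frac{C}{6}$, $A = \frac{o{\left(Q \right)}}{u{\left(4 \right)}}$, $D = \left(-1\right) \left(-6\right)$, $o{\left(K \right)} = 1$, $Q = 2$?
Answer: $2$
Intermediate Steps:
$C = -6$ ($C = -3 - 3 = -6$)
$D = 6$
$P{\left(b,O \right)} = 4 + b$
$A = \frac{1}{4}$ ($A = 1 \cdot \frac{1}{4} = \frac{1}{4} \approx 0.25$)
$V{\left(B,l \right)} = -1$ ($V{\left(B,l \right)} = - \frac{6}{6} = \left(-6\right) \frac{1}{6} = -1$)
$E = -1$
$P{\left(-6,D \right)} E = \left(4 - 6\right) \left(-1\right) = \left(-2\right) \left(-1\right) = 2$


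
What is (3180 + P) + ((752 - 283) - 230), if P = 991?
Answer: 4410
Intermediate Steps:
(3180 + P) + ((752 - 283) - 230) = (3180 + 991) + ((752 - 283) - 230) = 4171 + (469 - 230) = 4171 + 239 = 4410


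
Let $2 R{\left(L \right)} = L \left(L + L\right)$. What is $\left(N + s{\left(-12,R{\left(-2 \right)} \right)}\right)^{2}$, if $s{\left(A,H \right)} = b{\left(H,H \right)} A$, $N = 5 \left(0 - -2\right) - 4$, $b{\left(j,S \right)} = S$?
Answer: $1764$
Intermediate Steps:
$R{\left(L \right)} = L^{2}$ ($R{\left(L \right)} = \frac{L \left(L + L\right)}{2} = \frac{L 2 L}{2} = \frac{2 L^{2}}{2} = L^{2}$)
$N = 6$ ($N = 5 \left(0 + 2\right) - 4 = 5 \cdot 2 - 4 = 10 - 4 = 6$)
$s{\left(A,H \right)} = A H$ ($s{\left(A,H \right)} = H A = A H$)
$\left(N + s{\left(-12,R{\left(-2 \right)} \right)}\right)^{2} = \left(6 - 12 \left(-2\right)^{2}\right)^{2} = \left(6 - 48\right)^{2} = \left(-42\right)^{2} = 1764$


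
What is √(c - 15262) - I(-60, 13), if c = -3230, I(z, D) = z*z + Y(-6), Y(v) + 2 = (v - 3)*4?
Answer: -3562 + 2*I*√4623 ≈ -3562.0 + 135.99*I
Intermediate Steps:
Y(v) = -14 + 4*v (Y(v) = -2 + (v - 3)*4 = -2 + (-3 + v)*4 = -2 + (-12 + 4*v) = -14 + 4*v)
I(z, D) = -38 + z² (I(z, D) = z*z + (-14 + 4*(-6)) = z² + (-14 - 24) = z² - 38 = -38 + z²)
√(c - 15262) - I(-60, 13) = √(-3230 - 15262) - (-38 + (-60)²) = √(-18492) - (-38 + 3600) = 2*I*√4623 - 1*3562 = 2*I*√4623 - 3562 = -3562 + 2*I*√4623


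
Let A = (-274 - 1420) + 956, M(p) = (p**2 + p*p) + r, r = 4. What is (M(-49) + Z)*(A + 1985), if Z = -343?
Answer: 5565361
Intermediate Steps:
M(p) = 4 + 2*p**2 (M(p) = (p**2 + p*p) + 4 = (p**2 + p**2) + 4 = 2*p**2 + 4 = 4 + 2*p**2)
A = -738 (A = -1694 + 956 = -738)
(M(-49) + Z)*(A + 1985) = ((4 + 2*(-49)**2) - 343)*(-738 + 1985) = ((4 + 2*2401) - 343)*1247 = ((4 + 4802) - 343)*1247 = (4806 - 343)*1247 = 4463*1247 = 5565361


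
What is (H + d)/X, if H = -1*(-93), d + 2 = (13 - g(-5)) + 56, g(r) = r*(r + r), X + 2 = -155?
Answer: -110/157 ≈ -0.70064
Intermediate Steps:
X = -157 (X = -2 - 155 = -157)
g(r) = 2*r² (g(r) = r*(2*r) = 2*r²)
d = 17 (d = -2 + ((13 - 2*(-5)²) + 56) = -2 + ((13 - 2*25) + 56) = -2 + ((13 - 1*50) + 56) = -2 + ((13 - 50) + 56) = -2 + (-37 + 56) = -2 + 19 = 17)
H = 93
(H + d)/X = (93 + 17)/(-157) = -1/157*110 = -110/157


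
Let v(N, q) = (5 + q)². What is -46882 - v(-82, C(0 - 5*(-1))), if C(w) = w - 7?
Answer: -46891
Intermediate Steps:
C(w) = -7 + w
-46882 - v(-82, C(0 - 5*(-1))) = -46882 - (5 + (-7 + (0 - 5*(-1))))² = -46882 - (5 + (-7 + (0 + 5)))² = -46882 - (5 + (-7 + 5))² = -46882 - (5 - 2)² = -46882 - 1*3² = -46882 - 1*9 = -46882 - 9 = -46891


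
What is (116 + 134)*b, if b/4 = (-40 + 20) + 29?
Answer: 9000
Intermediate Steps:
b = 36 (b = 4*((-40 + 20) + 29) = 4*(-20 + 29) = 4*9 = 36)
(116 + 134)*b = (116 + 134)*36 = 250*36 = 9000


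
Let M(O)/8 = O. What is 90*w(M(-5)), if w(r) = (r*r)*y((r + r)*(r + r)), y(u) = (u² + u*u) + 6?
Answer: 11796480864000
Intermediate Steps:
M(O) = 8*O
y(u) = 6 + 2*u² (y(u) = (u² + u²) + 6 = 2*u² + 6 = 6 + 2*u²)
w(r) = r²*(6 + 32*r⁴) (w(r) = (r*r)*(6 + 2*((r + r)*(r + r))²) = r²*(6 + 2*((2*r)*(2*r))²) = r²*(6 + 2*(4*r²)²) = r²*(6 + 2*(16*r⁴)) = r²*(6 + 32*r⁴))
90*w(M(-5)) = 90*((8*(-5))²*(6 + 32*(8*(-5))⁴)) = 90*((-40)²*(6 + 32*(-40)⁴)) = 90*(1600*(6 + 32*2560000)) = 90*(1600*(6 + 81920000)) = 90*(1600*81920006) = 90*131072009600 = 11796480864000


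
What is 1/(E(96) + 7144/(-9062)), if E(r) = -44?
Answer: -4531/202936 ≈ -0.022327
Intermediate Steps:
1/(E(96) + 7144/(-9062)) = 1/(-44 + 7144/(-9062)) = 1/(-44 + 7144*(-1/9062)) = 1/(-44 - 3572/4531) = 1/(-202936/4531) = -4531/202936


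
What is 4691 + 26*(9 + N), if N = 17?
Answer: 5367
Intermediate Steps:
4691 + 26*(9 + N) = 4691 + 26*(9 + 17) = 4691 + 26*26 = 4691 + 676 = 5367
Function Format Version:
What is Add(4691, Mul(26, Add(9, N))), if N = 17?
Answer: 5367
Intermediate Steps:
Add(4691, Mul(26, Add(9, N))) = Add(4691, Mul(26, Add(9, 17))) = Add(4691, Mul(26, 26)) = Add(4691, 676) = 5367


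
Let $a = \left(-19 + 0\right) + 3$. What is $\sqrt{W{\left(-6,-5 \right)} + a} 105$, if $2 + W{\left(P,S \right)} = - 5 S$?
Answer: $105 \sqrt{7} \approx 277.8$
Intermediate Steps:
$a = -16$ ($a = -19 + 3 = -16$)
$W{\left(P,S \right)} = -2 - 5 S$
$\sqrt{W{\left(-6,-5 \right)} + a} 105 = \sqrt{\left(-2 - -25\right) - 16} \cdot 105 = \sqrt{\left(-2 + 25\right) - 16} \cdot 105 = \sqrt{23 - 16} \cdot 105 = \sqrt{7} \cdot 105 = 105 \sqrt{7}$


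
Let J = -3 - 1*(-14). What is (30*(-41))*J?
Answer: -13530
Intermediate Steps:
J = 11 (J = -3 + 14 = 11)
(30*(-41))*J = (30*(-41))*11 = -1230*11 = -13530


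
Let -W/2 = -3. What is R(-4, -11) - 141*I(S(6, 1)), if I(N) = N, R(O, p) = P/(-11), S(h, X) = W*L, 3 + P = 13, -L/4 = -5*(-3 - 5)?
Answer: 1488950/11 ≈ 1.3536e+5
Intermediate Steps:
W = 6 (W = -2*(-3) = 6)
L = -160 (L = -(-20)*(-3 - 5) = -(-20)*(-8) = -4*40 = -160)
P = 10 (P = -3 + 13 = 10)
S(h, X) = -960 (S(h, X) = 6*(-160) = -960)
R(O, p) = -10/11 (R(O, p) = 10/(-11) = 10*(-1/11) = -10/11)
R(-4, -11) - 141*I(S(6, 1)) = -10/11 - 141*(-960) = -10/11 + 135360 = 1488950/11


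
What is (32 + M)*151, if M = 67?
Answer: 14949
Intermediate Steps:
(32 + M)*151 = (32 + 67)*151 = 99*151 = 14949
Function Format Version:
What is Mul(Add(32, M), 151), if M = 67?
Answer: 14949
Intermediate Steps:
Mul(Add(32, M), 151) = Mul(Add(32, 67), 151) = Mul(99, 151) = 14949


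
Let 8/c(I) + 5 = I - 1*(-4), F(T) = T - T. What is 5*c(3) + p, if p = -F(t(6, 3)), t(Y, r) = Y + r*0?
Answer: 20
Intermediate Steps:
t(Y, r) = Y (t(Y, r) = Y + 0 = Y)
F(T) = 0
p = 0 (p = -1*0 = 0)
c(I) = 8/(-1 + I) (c(I) = 8/(-5 + (I - 1*(-4))) = 8/(-5 + (I + 4)) = 8/(-5 + (4 + I)) = 8/(-1 + I))
5*c(3) + p = 5*(8/(-1 + 3)) + 0 = 5*(8/2) + 0 = 5*(8*(½)) + 0 = 5*4 + 0 = 20 + 0 = 20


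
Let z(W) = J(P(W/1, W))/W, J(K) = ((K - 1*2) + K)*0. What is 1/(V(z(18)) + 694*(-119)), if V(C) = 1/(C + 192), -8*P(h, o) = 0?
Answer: -192/15856511 ≈ -1.2109e-5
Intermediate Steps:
P(h, o) = 0 (P(h, o) = -⅛*0 = 0)
J(K) = 0 (J(K) = ((K - 2) + K)*0 = ((-2 + K) + K)*0 = (-2 + 2*K)*0 = 0)
z(W) = 0 (z(W) = 0/W = 0)
V(C) = 1/(192 + C)
1/(V(z(18)) + 694*(-119)) = 1/(1/(192 + 0) + 694*(-119)) = 1/(1/192 - 82586) = 1/(-15856511/192) = -192/15856511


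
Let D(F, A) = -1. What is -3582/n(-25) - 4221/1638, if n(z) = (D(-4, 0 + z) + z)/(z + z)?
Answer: -179167/26 ≈ -6891.0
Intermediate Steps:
n(z) = (-1 + z)/(2*z) (n(z) = (-1 + z)/(z + z) = (-1 + z)/((2*z)) = (-1 + z)*(1/(2*z)) = (-1 + z)/(2*z))
-3582/n(-25) - 4221/1638 = -3582*(-50/(-1 - 25)) - 4221/1638 = -3582/((1/2)*(-1/25)*(-26)) - 4221*1/1638 = -3582/13/25 - 67/26 = -3582*25/13 - 67/26 = -89550/13 - 67/26 = -179167/26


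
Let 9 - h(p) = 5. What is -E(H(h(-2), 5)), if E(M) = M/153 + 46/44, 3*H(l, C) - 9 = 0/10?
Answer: -1195/1122 ≈ -1.0651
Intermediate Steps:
h(p) = 4 (h(p) = 9 - 1*5 = 9 - 5 = 4)
H(l, C) = 3 (H(l, C) = 3 + (0/10)/3 = 3 + (0*(1/10))/3 = 3 + (1/3)*0 = 3 + 0 = 3)
E(M) = 23/22 + M/153 (E(M) = M*(1/153) + 46*(1/44) = M/153 + 23/22 = 23/22 + M/153)
-E(H(h(-2), 5)) = -(23/22 + (1/153)*3) = -(23/22 + 1/51) = -1*1195/1122 = -1195/1122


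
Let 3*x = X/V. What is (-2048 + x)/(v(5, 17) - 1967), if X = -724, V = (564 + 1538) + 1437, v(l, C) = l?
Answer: 10872170/10415277 ≈ 1.0439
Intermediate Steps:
V = 3539 (V = 2102 + 1437 = 3539)
x = -724/10617 (x = (-724/3539)/3 = (-724*1/3539)/3 = (⅓)*(-724/3539) = -724/10617 ≈ -0.068192)
(-2048 + x)/(v(5, 17) - 1967) = (-2048 - 724/10617)/(5 - 1967) = -21744340/10617/(-1962) = -21744340/10617*(-1/1962) = 10872170/10415277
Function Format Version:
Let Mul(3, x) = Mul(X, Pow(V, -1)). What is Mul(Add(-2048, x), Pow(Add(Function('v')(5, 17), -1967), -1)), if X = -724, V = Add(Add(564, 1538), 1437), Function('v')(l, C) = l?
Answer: Rational(10872170, 10415277) ≈ 1.0439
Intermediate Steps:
V = 3539 (V = Add(2102, 1437) = 3539)
x = Rational(-724, 10617) (x = Mul(Rational(1, 3), Mul(-724, Pow(3539, -1))) = Mul(Rational(1, 3), Mul(-724, Rational(1, 3539))) = Mul(Rational(1, 3), Rational(-724, 3539)) = Rational(-724, 10617) ≈ -0.068192)
Mul(Add(-2048, x), Pow(Add(Function('v')(5, 17), -1967), -1)) = Mul(Add(-2048, Rational(-724, 10617)), Pow(Add(5, -1967), -1)) = Mul(Rational(-21744340, 10617), Pow(-1962, -1)) = Mul(Rational(-21744340, 10617), Rational(-1, 1962)) = Rational(10872170, 10415277)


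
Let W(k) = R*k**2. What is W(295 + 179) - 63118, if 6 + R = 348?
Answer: 76776074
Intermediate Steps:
R = 342 (R = -6 + 348 = 342)
W(k) = 342*k**2
W(295 + 179) - 63118 = 342*(295 + 179)**2 - 63118 = 342*474**2 - 63118 = 342*224676 - 63118 = 76839192 - 63118 = 76776074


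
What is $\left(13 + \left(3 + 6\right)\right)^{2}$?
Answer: $484$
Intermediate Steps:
$\left(13 + \left(3 + 6\right)\right)^{2} = \left(13 + 9\right)^{2} = 22^{2} = 484$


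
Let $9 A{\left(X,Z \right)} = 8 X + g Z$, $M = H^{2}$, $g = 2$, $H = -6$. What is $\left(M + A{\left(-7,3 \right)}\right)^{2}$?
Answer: $\frac{75076}{81} \approx 926.86$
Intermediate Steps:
$M = 36$ ($M = \left(-6\right)^{2} = 36$)
$A{\left(X,Z \right)} = \frac{2 Z}{9} + \frac{8 X}{9}$ ($A{\left(X,Z \right)} = \frac{8 X + 2 Z}{9} = \frac{2 Z + 8 X}{9} = \frac{2 Z}{9} + \frac{8 X}{9}$)
$\left(M + A{\left(-7,3 \right)}\right)^{2} = \left(36 + \left(\frac{2}{9} \cdot 3 + \frac{8}{9} \left(-7\right)\right)\right)^{2} = \left(36 + \left(\frac{2}{3} - \frac{56}{9}\right)\right)^{2} = \left(36 - \frac{50}{9}\right)^{2} = \left(\frac{274}{9}\right)^{2} = \frac{75076}{81}$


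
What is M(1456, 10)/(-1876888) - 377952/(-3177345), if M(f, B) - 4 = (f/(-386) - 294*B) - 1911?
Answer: 1504126095411/12375908554360 ≈ 0.12154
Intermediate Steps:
M(f, B) = -1907 - 294*B - f/386 (M(f, B) = 4 + ((f/(-386) - 294*B) - 1911) = 4 + ((-f/386 - 294*B) - 1911) = 4 + ((-294*B - f/386) - 1911) = 4 + (-1911 - 294*B - f/386) = -1907 - 294*B - f/386)
M(1456, 10)/(-1876888) - 377952/(-3177345) = (-1907 - 294*10 - 1/386*1456)/(-1876888) - 377952/(-3177345) = (-1907 - 2940 - 728/193)*(-1/1876888) - 377952*(-1/3177345) = -936199/193*(-1/1876888) + 4064/34165 = 936199/362239384 + 4064/34165 = 1504126095411/12375908554360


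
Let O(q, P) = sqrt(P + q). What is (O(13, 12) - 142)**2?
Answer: 18769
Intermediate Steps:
(O(13, 12) - 142)**2 = (sqrt(12 + 13) - 142)**2 = (sqrt(25) - 142)**2 = (5 - 142)**2 = (-137)**2 = 18769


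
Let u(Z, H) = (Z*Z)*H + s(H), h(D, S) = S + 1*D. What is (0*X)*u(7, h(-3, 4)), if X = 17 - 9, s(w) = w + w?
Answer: 0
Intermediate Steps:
h(D, S) = D + S (h(D, S) = S + D = D + S)
s(w) = 2*w
X = 8
u(Z, H) = 2*H + H*Z² (u(Z, H) = (Z*Z)*H + 2*H = Z²*H + 2*H = H*Z² + 2*H = 2*H + H*Z²)
(0*X)*u(7, h(-3, 4)) = (0*8)*((-3 + 4)*(2 + 7²)) = 0*(1*(2 + 49)) = 0*(1*51) = 0*51 = 0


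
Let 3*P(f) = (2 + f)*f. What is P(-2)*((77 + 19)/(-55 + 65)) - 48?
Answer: -48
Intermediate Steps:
P(f) = f*(2 + f)/3 (P(f) = ((2 + f)*f)/3 = (f*(2 + f))/3 = f*(2 + f)/3)
P(-2)*((77 + 19)/(-55 + 65)) - 48 = ((⅓)*(-2)*(2 - 2))*((77 + 19)/(-55 + 65)) - 48 = ((⅓)*(-2)*0)*(96/10) - 48 = 0*(96*(⅒)) - 48 = 0*(48/5) - 48 = 0 - 48 = -48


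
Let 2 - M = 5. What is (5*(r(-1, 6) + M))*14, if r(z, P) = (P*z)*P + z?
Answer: -2800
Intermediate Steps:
M = -3 (M = 2 - 1*5 = 2 - 5 = -3)
r(z, P) = z + z*P**2 (r(z, P) = z*P**2 + z = z + z*P**2)
(5*(r(-1, 6) + M))*14 = (5*(-(1 + 6**2) - 3))*14 = (5*(-(1 + 36) - 3))*14 = (5*(-1*37 - 3))*14 = (5*(-37 - 3))*14 = (5*(-40))*14 = -200*14 = -2800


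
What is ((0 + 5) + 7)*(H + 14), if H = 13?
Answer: 324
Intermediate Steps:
((0 + 5) + 7)*(H + 14) = ((0 + 5) + 7)*(13 + 14) = (5 + 7)*27 = 12*27 = 324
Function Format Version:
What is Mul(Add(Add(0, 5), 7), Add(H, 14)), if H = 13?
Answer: 324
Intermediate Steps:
Mul(Add(Add(0, 5), 7), Add(H, 14)) = Mul(Add(Add(0, 5), 7), Add(13, 14)) = Mul(Add(5, 7), 27) = Mul(12, 27) = 324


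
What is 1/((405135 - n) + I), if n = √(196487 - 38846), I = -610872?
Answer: -68579/14109185176 + √157641/42327555528 ≈ -4.8512e-6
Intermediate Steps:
n = √157641 ≈ 397.04
1/((405135 - n) + I) = 1/((405135 - √157641) - 610872) = 1/(-205737 - √157641)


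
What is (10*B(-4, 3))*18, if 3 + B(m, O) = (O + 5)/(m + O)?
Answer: -1980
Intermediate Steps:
B(m, O) = -3 + (5 + O)/(O + m) (B(m, O) = -3 + (O + 5)/(m + O) = -3 + (5 + O)/(O + m))
(10*B(-4, 3))*18 = (10*((5 - 3*(-4) - 2*3)/(3 - 4)))*18 = (10*((5 + 12 - 6)/(-1)))*18 = (10*(-1*11))*18 = (10*(-11))*18 = -110*18 = -1980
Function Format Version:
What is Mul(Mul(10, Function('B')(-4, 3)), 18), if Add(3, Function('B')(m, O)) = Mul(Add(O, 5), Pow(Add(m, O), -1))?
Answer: -1980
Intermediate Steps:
Function('B')(m, O) = Add(-3, Mul(Pow(Add(O, m), -1), Add(5, O))) (Function('B')(m, O) = Add(-3, Mul(Add(O, 5), Pow(Add(m, O), -1))) = Add(-3, Mul(Add(5, O), Pow(Add(O, m), -1))) = Add(-3, Mul(Pow(Add(O, m), -1), Add(5, O))))
Mul(Mul(10, Function('B')(-4, 3)), 18) = Mul(Mul(10, Mul(Pow(Add(3, -4), -1), Add(5, Mul(-3, -4), Mul(-2, 3)))), 18) = Mul(Mul(10, Mul(Pow(-1, -1), Add(5, 12, -6))), 18) = Mul(Mul(10, Mul(-1, 11)), 18) = Mul(Mul(10, -11), 18) = Mul(-110, 18) = -1980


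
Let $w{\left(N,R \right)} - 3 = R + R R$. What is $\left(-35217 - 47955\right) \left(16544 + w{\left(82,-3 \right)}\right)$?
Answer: $-1376746116$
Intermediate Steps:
$w{\left(N,R \right)} = 3 + R + R^{2}$ ($w{\left(N,R \right)} = 3 + \left(R + R R\right) = 3 + \left(R + R^{2}\right) = 3 + R + R^{2}$)
$\left(-35217 - 47955\right) \left(16544 + w{\left(82,-3 \right)}\right) = \left(-35217 - 47955\right) \left(16544 + \left(3 - 3 + \left(-3\right)^{2}\right)\right) = - 83172 \left(16544 + \left(3 - 3 + 9\right)\right) = - 83172 \left(16544 + 9\right) = \left(-83172\right) 16553 = -1376746116$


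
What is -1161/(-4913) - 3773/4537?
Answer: -13269292/22290281 ≈ -0.59529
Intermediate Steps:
-1161/(-4913) - 3773/4537 = -1161*(-1/4913) - 3773*1/4537 = 1161/4913 - 3773/4537 = -13269292/22290281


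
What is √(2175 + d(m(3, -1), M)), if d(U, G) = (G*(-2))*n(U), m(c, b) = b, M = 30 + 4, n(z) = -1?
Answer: √2243 ≈ 47.360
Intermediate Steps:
M = 34
d(U, G) = 2*G (d(U, G) = (G*(-2))*(-1) = -2*G*(-1) = 2*G)
√(2175 + d(m(3, -1), M)) = √(2175 + 2*34) = √(2175 + 68) = √2243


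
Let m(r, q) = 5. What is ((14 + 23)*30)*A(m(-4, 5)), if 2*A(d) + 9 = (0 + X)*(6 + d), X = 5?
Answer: 25530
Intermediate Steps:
A(d) = 21/2 + 5*d/2 (A(d) = -9/2 + ((0 + 5)*(6 + d))/2 = -9/2 + (5*(6 + d))/2 = -9/2 + (30 + 5*d)/2 = -9/2 + (15 + 5*d/2) = 21/2 + 5*d/2)
((14 + 23)*30)*A(m(-4, 5)) = ((14 + 23)*30)*(21/2 + (5/2)*5) = (37*30)*(21/2 + 25/2) = 1110*23 = 25530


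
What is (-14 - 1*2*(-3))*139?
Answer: -1112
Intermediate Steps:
(-14 - 1*2*(-3))*139 = (-14 - 2*(-3))*139 = (-14 + 6)*139 = -8*139 = -1112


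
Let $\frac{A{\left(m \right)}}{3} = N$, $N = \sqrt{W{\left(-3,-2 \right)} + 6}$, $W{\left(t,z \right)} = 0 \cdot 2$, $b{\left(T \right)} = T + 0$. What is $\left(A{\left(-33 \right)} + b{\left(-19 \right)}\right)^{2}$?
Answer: $415 - 114 \sqrt{6} \approx 135.76$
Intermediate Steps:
$b{\left(T \right)} = T$
$W{\left(t,z \right)} = 0$
$N = \sqrt{6}$ ($N = \sqrt{0 + 6} = \sqrt{6} \approx 2.4495$)
$A{\left(m \right)} = 3 \sqrt{6}$
$\left(A{\left(-33 \right)} + b{\left(-19 \right)}\right)^{2} = \left(3 \sqrt{6} - 19\right)^{2} = \left(-19 + 3 \sqrt{6}\right)^{2}$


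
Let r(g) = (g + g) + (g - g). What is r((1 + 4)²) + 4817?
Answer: 4867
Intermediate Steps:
r(g) = 2*g (r(g) = 2*g + 0 = 2*g)
r((1 + 4)²) + 4817 = 2*(1 + 4)² + 4817 = 2*5² + 4817 = 2*25 + 4817 = 50 + 4817 = 4867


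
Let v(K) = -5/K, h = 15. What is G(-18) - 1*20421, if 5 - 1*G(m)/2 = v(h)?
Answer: -61231/3 ≈ -20410.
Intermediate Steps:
G(m) = 32/3 (G(m) = 10 - (-10)/15 = 10 - 2*(-1/3) = 10 + 2/3 = 32/3)
G(-18) - 1*20421 = 32/3 - 1*20421 = 32/3 - 20421 = -61231/3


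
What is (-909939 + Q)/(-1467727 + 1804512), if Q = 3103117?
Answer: 2193178/336785 ≈ 6.5121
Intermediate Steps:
(-909939 + Q)/(-1467727 + 1804512) = (-909939 + 3103117)/(-1467727 + 1804512) = 2193178/336785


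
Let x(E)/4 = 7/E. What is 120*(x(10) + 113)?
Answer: 13896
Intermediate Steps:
x(E) = 28/E (x(E) = 4*(7/E) = 28/E)
120*(x(10) + 113) = 120*(28/10 + 113) = 120*(28*(⅒) + 113) = 120*(14/5 + 113) = 120*(579/5) = 13896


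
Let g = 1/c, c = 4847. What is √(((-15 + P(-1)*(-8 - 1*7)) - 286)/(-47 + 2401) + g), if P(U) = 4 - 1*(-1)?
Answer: I*√5191812880221/5704919 ≈ 0.3994*I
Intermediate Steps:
P(U) = 5 (P(U) = 4 + 1 = 5)
g = 1/4847 ≈ 0.00020631
√(((-15 + P(-1)*(-8 - 1*7)) - 286)/(-47 + 2401) + g) = √(((-15 + 5*(-8 - 1*7)) - 286)/(-47 + 2401) + 1/4847) = √(((-15 + 5*(-8 - 7)) - 286)/2354 + 1/4847) = √(((-15 + 5*(-15)) - 286)*(1/2354) + 1/4847) = √(((-15 - 75) - 286)*(1/2354) + 1/4847) = √((-90 - 286)*(1/2354) + 1/4847) = √(-376*1/2354 + 1/4847) = √(-188/1177 + 1/4847) = √(-910059/5704919) = I*√5191812880221/5704919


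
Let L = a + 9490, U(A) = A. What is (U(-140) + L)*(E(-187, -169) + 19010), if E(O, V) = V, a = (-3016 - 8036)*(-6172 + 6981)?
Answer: -168282498838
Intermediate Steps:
a = -8941068 (a = -11052*809 = -8941068)
L = -8931578 (L = -8941068 + 9490 = -8931578)
(U(-140) + L)*(E(-187, -169) + 19010) = (-140 - 8931578)*(-169 + 19010) = -8931718*18841 = -168282498838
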